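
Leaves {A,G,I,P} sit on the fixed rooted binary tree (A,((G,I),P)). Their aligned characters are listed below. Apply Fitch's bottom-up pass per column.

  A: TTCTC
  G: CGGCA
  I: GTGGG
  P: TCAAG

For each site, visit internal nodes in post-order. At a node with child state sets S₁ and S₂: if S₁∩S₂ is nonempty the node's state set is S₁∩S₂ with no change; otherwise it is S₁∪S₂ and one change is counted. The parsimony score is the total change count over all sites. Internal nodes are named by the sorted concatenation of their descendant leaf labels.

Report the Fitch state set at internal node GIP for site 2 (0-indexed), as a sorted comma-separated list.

A,G

[col 0] GI: children G:{C}, I:{G} ∪→ {C,G}; cost 1
[col 0] GIP: children GI:{C,G}, P:{T} ∪→ {C,G,T}; cost 1
[col 0] AGIP: children A:{T}, GIP:{C,G,T} ∩→ {T}; cost 0
[col 1] GI: children G:{G}, I:{T} ∪→ {G,T}; cost 1
[col 1] GIP: children GI:{G,T}, P:{C} ∪→ {C,G,T}; cost 1
[col 1] AGIP: children A:{T}, GIP:{C,G,T} ∩→ {T}; cost 0
[col 2] GI: children G:{G}, I:{G} ∩→ {G}; cost 0
[col 2] GIP: children GI:{G}, P:{A} ∪→ {A,G}; cost 1
[col 2] AGIP: children A:{C}, GIP:{A,G} ∪→ {A,C,G}; cost 1
[col 3] GI: children G:{C}, I:{G} ∪→ {C,G}; cost 1
[col 3] GIP: children GI:{C,G}, P:{A} ∪→ {A,C,G}; cost 1
[col 3] AGIP: children A:{T}, GIP:{A,C,G} ∪→ {A,C,G,T}; cost 1
[col 4] GI: children G:{A}, I:{G} ∪→ {A,G}; cost 1
[col 4] GIP: children GI:{A,G}, P:{G} ∩→ {G}; cost 0
[col 4] AGIP: children A:{C}, GIP:{G} ∪→ {C,G}; cost 1
per-site changes: [2, 2, 2, 3, 2]; total = 11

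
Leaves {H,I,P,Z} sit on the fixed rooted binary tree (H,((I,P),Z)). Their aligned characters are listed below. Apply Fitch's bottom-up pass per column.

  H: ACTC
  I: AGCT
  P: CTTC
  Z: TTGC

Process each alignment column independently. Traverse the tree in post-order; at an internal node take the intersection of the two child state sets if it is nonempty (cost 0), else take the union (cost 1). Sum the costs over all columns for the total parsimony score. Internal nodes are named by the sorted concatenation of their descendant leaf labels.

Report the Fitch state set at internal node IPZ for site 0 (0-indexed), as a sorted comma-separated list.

[col 0] IP: children I:{A}, P:{C} ∪→ {A,C}; cost 1
[col 0] IPZ: children IP:{A,C}, Z:{T} ∪→ {A,C,T}; cost 1
[col 0] HIPZ: children H:{A}, IPZ:{A,C,T} ∩→ {A}; cost 0
[col 1] IP: children I:{G}, P:{T} ∪→ {G,T}; cost 1
[col 1] IPZ: children IP:{G,T}, Z:{T} ∩→ {T}; cost 0
[col 1] HIPZ: children H:{C}, IPZ:{T} ∪→ {C,T}; cost 1
[col 2] IP: children I:{C}, P:{T} ∪→ {C,T}; cost 1
[col 2] IPZ: children IP:{C,T}, Z:{G} ∪→ {C,G,T}; cost 1
[col 2] HIPZ: children H:{T}, IPZ:{C,G,T} ∩→ {T}; cost 0
[col 3] IP: children I:{T}, P:{C} ∪→ {C,T}; cost 1
[col 3] IPZ: children IP:{C,T}, Z:{C} ∩→ {C}; cost 0
[col 3] HIPZ: children H:{C}, IPZ:{C} ∩→ {C}; cost 0
per-site changes: [2, 2, 2, 1]; total = 7

A,C,T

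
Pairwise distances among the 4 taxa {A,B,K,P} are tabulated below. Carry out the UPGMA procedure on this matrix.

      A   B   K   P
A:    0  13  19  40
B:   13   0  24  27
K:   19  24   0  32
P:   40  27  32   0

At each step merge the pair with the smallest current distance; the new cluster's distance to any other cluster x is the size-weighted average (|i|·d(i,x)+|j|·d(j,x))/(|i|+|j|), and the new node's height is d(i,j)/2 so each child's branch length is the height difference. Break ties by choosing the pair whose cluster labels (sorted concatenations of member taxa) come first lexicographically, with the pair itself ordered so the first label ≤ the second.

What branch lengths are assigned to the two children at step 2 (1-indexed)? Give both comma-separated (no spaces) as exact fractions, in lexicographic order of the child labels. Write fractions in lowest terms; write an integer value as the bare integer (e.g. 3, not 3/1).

17/4,43/4

1. join A+B (d=13) ⇒ AB; edges |A|=13/2, |B|=13/2
  updated: d(AB,K)=43/2, d(AB,P)=67/2
2. join AB+K (d=43/2) ⇒ ABK; edges |AB|=17/4, |K|=43/4
  updated: d(ABK,P)=33
3. join ABK+P (d=33) ⇒ ABKP; edges |ABK|=23/4, |P|=33/2
final tree: (((A:13/2,B:13/2):17/4,K:43/4):23/4,P:33/2)
total length: 201/4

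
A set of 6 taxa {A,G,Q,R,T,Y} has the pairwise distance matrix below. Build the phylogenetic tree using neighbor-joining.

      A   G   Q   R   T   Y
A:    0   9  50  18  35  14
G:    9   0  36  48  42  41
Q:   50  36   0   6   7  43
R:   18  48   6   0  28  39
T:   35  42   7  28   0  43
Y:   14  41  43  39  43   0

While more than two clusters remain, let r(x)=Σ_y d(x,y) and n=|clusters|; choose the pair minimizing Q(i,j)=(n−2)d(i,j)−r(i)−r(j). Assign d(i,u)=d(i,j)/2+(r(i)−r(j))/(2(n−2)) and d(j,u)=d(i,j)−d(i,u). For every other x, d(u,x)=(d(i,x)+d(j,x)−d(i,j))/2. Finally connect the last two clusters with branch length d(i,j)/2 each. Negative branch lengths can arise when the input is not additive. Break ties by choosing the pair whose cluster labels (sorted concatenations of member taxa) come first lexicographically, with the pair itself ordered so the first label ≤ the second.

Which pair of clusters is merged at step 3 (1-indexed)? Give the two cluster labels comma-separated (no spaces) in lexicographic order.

iteration 1: select Q,T (d=7, Q=-269); attach at lengths (15/8, 41/8); label the merged cluster QT
  updated: d(A,QT)=39, d(G,QT)=71/2, d(QT,R)=27/2, d(QT,Y)=79/2
iteration 2: select QT,R (d=27/2, Q=-411/2); attach at lengths (33/4, 21/4); label the merged cluster QRT
  updated: d(A,QRT)=87/4, d(G,QRT)=35, d(QRT,Y)=65/2
iteration 3: select A,G (d=9, Q=-447/4); attach at lengths (-89/16, 233/16); label the merged cluster AG
  updated: d(AG,QRT)=191/8, d(AG,Y)=23
iteration 4: select AG,QRT (d=191/8, Q=-635/8); attach at lengths (115/16, 267/16); label the merged cluster AGQRT
  updated: d(AGQRT,Y)=253/16
iteration 5: select AGQRT,Y (d=253/16); attach at lengths (253/32, 253/32); label the merged cluster AGQRTY
final tree: (((A:-89/16,G:233/16):115/16,((Q:15/8,T:41/8):33/4,R:21/4):267/16):253/32,Y:253/32)
total length: 1107/16

A,G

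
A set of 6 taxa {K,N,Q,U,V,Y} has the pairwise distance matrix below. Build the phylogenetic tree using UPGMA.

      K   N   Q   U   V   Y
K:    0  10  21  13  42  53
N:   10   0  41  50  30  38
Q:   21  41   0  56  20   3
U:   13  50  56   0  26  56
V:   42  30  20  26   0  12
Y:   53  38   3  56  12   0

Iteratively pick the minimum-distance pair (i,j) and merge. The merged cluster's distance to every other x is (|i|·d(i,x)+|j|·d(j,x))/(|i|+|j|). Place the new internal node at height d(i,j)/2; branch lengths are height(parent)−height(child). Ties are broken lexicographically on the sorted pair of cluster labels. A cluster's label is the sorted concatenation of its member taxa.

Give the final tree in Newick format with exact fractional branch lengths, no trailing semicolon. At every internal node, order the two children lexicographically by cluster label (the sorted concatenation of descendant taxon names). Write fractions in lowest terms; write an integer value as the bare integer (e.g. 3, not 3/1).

1. join Q+Y (d=3) ⇒ QY; edges |Q|=3/2, |Y|=3/2
  updated: d(K,QY)=37, d(N,QY)=79/2, d(QY,U)=56, d(QY,V)=16
2. join K+N (d=10) ⇒ KN; edges |K|=5, |N|=5
  updated: d(KN,QY)=153/4, d(KN,U)=63/2, d(KN,V)=36
3. join QY+V (d=16) ⇒ QVY; edges |QY|=13/2, |V|=8
  updated: d(KN,QVY)=75/2, d(QVY,U)=46
4. join KN+U (d=63/2) ⇒ KNU; edges |KN|=43/4, |U|=63/4
  updated: d(KNU,QVY)=121/3
5. join KNU+QVY (d=121/3) ⇒ KNQUVY; edges |KNU|=53/12, |QVY|=73/6
final tree: (((K:5,N:5):43/4,U:63/4):53/12,((Q:3/2,Y:3/2):13/2,V:8):73/6)
total length: 847/12

(((K:5,N:5):43/4,U:63/4):53/12,((Q:3/2,Y:3/2):13/2,V:8):73/6)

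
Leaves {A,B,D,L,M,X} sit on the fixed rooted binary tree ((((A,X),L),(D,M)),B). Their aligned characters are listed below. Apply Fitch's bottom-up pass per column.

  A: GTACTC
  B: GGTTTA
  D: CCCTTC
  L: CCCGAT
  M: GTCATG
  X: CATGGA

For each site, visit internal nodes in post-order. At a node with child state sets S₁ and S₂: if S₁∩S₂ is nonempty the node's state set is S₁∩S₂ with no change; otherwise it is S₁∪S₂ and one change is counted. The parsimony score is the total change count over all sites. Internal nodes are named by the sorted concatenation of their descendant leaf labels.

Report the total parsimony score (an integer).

[col 0] AX: children A:{G}, X:{C} ∪→ {C,G}; cost 1
[col 0] ALX: children AX:{C,G}, L:{C} ∩→ {C}; cost 0
[col 0] DM: children D:{C}, M:{G} ∪→ {C,G}; cost 1
[col 0] ADLMX: children ALX:{C}, DM:{C,G} ∩→ {C}; cost 0
[col 0] ABDLMX: children ADLMX:{C}, B:{G} ∪→ {C,G}; cost 1
[col 1] AX: children A:{T}, X:{A} ∪→ {A,T}; cost 1
[col 1] ALX: children AX:{A,T}, L:{C} ∪→ {A,C,T}; cost 1
[col 1] DM: children D:{C}, M:{T} ∪→ {C,T}; cost 1
[col 1] ADLMX: children ALX:{A,C,T}, DM:{C,T} ∩→ {C,T}; cost 0
[col 1] ABDLMX: children ADLMX:{C,T}, B:{G} ∪→ {C,G,T}; cost 1
[col 2] AX: children A:{A}, X:{T} ∪→ {A,T}; cost 1
[col 2] ALX: children AX:{A,T}, L:{C} ∪→ {A,C,T}; cost 1
[col 2] DM: children D:{C}, M:{C} ∩→ {C}; cost 0
[col 2] ADLMX: children ALX:{A,C,T}, DM:{C} ∩→ {C}; cost 0
[col 2] ABDLMX: children ADLMX:{C}, B:{T} ∪→ {C,T}; cost 1
[col 3] AX: children A:{C}, X:{G} ∪→ {C,G}; cost 1
[col 3] ALX: children AX:{C,G}, L:{G} ∩→ {G}; cost 0
[col 3] DM: children D:{T}, M:{A} ∪→ {A,T}; cost 1
[col 3] ADLMX: children ALX:{G}, DM:{A,T} ∪→ {A,G,T}; cost 1
[col 3] ABDLMX: children ADLMX:{A,G,T}, B:{T} ∩→ {T}; cost 0
[col 4] AX: children A:{T}, X:{G} ∪→ {G,T}; cost 1
[col 4] ALX: children AX:{G,T}, L:{A} ∪→ {A,G,T}; cost 1
[col 4] DM: children D:{T}, M:{T} ∩→ {T}; cost 0
[col 4] ADLMX: children ALX:{A,G,T}, DM:{T} ∩→ {T}; cost 0
[col 4] ABDLMX: children ADLMX:{T}, B:{T} ∩→ {T}; cost 0
[col 5] AX: children A:{C}, X:{A} ∪→ {A,C}; cost 1
[col 5] ALX: children AX:{A,C}, L:{T} ∪→ {A,C,T}; cost 1
[col 5] DM: children D:{C}, M:{G} ∪→ {C,G}; cost 1
[col 5] ADLMX: children ALX:{A,C,T}, DM:{C,G} ∩→ {C}; cost 0
[col 5] ABDLMX: children ADLMX:{C}, B:{A} ∪→ {A,C}; cost 1
per-site changes: [3, 4, 3, 3, 2, 4]; total = 19

19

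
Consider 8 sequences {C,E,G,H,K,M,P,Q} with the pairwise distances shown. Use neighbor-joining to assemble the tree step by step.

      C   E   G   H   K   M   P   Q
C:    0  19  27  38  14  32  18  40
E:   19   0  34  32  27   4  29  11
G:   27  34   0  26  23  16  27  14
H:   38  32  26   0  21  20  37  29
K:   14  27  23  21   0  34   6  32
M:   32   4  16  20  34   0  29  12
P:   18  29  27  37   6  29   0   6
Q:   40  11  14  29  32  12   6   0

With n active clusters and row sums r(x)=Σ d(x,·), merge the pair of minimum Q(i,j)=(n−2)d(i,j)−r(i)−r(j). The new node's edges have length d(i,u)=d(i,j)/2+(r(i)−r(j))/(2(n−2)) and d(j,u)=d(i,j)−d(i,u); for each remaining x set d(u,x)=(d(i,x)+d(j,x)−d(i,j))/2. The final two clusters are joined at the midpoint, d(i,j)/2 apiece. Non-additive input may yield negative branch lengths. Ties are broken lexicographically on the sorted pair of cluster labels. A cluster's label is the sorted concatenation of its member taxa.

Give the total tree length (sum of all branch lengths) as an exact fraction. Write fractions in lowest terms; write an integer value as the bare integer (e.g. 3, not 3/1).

1197/16

iteration 1: select E,M (d=4, Q=-279); attach at lengths (11/4, 5/4); label the merged cluster EM
  updated: d(C,EM)=47/2, d(EM,G)=23, d(EM,H)=24, d(EM,K)=57/2, d(EM,P)=27, d(EM,Q)=19/2
iteration 2: select P,Q (d=6, Q=-443/2); attach at lengths (41/20, 79/20); label the merged cluster PQ
  updated: d(C,PQ)=26, d(EM,PQ)=61/4, d(G,PQ)=35/2, d(H,PQ)=30, d(K,PQ)=16
iteration 3: select C,K (d=14, Q=-175); attach at lengths (41/4, 15/4); label the merged cluster CK
  updated: d(CK,EM)=19, d(CK,G)=18, d(CK,H)=45/2, d(CK,PQ)=14
iteration 4: select EM,PQ (d=61/4, Q=-449/4); attach at lengths (67/8, 55/8); label the merged cluster EMPQ
  updated: d(CK,EMPQ)=71/8, d(EMPQ,G)=101/8, d(EMPQ,H)=155/8
iteration 5: select CK,EMPQ (d=71/8, Q=-145/2); attach at lengths (105/16, 37/16); label the merged cluster CEKMPQ
  updated: d(CEKMPQ,G)=87/8, d(CEKMPQ,H)=33/2
iteration 6: select CEKMPQ,G (d=87/8, Q=-427/8); attach at lengths (11/16, 163/16); label the merged cluster CEGKMPQ
  updated: d(CEGKMPQ,H)=253/16
iteration 7: select CEGKMPQ,H (d=253/16); attach at lengths (253/32, 253/32); label the merged cluster CEGHKMPQ
final tree: ((((C:41/4,K:15/4):105/16,((E:11/4,M:5/4):67/8,(P:41/20,Q:79/20):55/8):37/16):11/16,G:163/16):253/32,H:253/32)
total length: 1197/16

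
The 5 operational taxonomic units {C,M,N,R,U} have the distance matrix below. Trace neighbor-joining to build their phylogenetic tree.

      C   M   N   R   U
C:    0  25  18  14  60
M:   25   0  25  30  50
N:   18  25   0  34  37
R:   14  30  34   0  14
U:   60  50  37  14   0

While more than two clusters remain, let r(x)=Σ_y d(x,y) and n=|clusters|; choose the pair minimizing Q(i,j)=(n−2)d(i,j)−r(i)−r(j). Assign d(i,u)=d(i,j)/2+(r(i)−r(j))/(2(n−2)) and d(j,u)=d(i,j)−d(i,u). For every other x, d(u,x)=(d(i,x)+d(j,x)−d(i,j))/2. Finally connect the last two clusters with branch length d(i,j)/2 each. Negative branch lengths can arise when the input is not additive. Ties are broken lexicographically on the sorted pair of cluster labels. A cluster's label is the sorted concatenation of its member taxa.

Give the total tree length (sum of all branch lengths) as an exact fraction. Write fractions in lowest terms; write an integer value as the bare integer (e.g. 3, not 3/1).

533/8

1. join R+U (d=14, Q=-211) ⇒ RU; edges |R|=-9/2, |U|=37/2
  updated: d(C,RU)=30, d(M,RU)=33, d(N,RU)=57/2
2. join C+N (d=18, Q=-217/2) ⇒ CN; edges |C|=75/8, |N|=69/8
  updated: d(CN,M)=16, d(CN,RU)=81/4
3. join CN+M (d=16, Q=-277/4) ⇒ CMN; edges |CN|=13/8, |M|=115/8
  updated: d(CMN,RU)=149/8
4. join CMN+RU (d=149/8) ⇒ CMNRU; edges |CMN|=149/16, |RU|=149/16
final tree: (((C:75/8,N:69/8):13/8,M:115/8):149/16,(R:-9/2,U:37/2):149/16)
total length: 533/8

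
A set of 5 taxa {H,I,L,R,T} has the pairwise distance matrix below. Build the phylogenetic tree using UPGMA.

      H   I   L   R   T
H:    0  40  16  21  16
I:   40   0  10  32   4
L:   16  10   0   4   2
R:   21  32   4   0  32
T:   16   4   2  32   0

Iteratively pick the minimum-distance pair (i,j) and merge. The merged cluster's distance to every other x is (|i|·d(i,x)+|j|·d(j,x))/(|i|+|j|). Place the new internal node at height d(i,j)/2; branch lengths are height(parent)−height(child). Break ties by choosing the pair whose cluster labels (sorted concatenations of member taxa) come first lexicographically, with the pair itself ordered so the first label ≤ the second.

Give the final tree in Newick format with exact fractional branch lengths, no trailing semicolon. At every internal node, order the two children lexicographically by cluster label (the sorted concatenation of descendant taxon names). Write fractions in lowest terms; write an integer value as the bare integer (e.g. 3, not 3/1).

iteration 1: select L,T (d=2); attach at lengths (1, 1); label the merged cluster LT
  updated: d(H,LT)=16, d(I,LT)=7, d(LT,R)=18
iteration 2: select I,LT (d=7); attach at lengths (7/2, 5/2); label the merged cluster ILT
  updated: d(H,ILT)=24, d(ILT,R)=68/3
iteration 3: select H,R (d=21); attach at lengths (21/2, 21/2); label the merged cluster HR
  updated: d(HR,ILT)=70/3
iteration 4: select HR,ILT (d=70/3); attach at lengths (7/6, 49/6); label the merged cluster HILRT
final tree: ((H:21/2,R:21/2):7/6,(I:7/2,(L:1,T:1):5/2):49/6)
total length: 115/3

((H:21/2,R:21/2):7/6,(I:7/2,(L:1,T:1):5/2):49/6)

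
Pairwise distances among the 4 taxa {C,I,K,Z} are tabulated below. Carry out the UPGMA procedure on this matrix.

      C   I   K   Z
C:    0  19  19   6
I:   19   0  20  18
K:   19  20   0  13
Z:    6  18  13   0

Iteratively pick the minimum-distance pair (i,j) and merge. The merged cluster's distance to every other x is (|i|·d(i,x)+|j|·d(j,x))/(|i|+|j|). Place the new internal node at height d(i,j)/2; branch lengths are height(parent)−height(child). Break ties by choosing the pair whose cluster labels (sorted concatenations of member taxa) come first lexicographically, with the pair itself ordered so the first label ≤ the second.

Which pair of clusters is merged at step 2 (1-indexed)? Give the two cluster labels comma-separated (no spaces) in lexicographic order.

CZ,K

step 1: merge (C,Z) at d=6; branch lengths C→3, Z→3; new cluster CZ
  updated: d(CZ,I)=37/2, d(CZ,K)=16
step 2: merge (CZ,K) at d=16; branch lengths CZ→5, K→8; new cluster CKZ
  updated: d(CKZ,I)=19
step 3: merge (CKZ,I) at d=19; branch lengths CKZ→3/2, I→19/2; new cluster CIKZ
final tree: (((C:3,Z:3):5,K:8):3/2,I:19/2)
total length: 30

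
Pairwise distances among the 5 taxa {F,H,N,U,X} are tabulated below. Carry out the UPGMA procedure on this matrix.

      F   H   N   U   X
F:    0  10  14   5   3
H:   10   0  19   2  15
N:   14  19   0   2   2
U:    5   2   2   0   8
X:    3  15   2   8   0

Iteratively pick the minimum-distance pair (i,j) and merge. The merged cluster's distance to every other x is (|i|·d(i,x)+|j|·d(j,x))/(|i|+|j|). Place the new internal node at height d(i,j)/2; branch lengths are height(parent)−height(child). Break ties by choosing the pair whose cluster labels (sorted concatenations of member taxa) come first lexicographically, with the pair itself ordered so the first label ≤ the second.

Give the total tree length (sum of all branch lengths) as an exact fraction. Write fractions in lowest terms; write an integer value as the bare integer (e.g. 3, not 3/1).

191/12

1. join H+U (d=2) ⇒ HU; edges |H|=1, |U|=1
  updated: d(F,HU)=15/2, d(HU,N)=21/2, d(HU,X)=23/2
2. join N+X (d=2) ⇒ NX; edges |N|=1, |X|=1
  updated: d(F,NX)=17/2, d(HU,NX)=11
3. join F+HU (d=15/2) ⇒ FHU; edges |F|=15/4, |HU|=11/4
  updated: d(FHU,NX)=61/6
4. join FHU+NX (d=61/6) ⇒ FHNUX; edges |FHU|=4/3, |NX|=49/12
final tree: ((F:15/4,(H:1,U:1):11/4):4/3,(N:1,X:1):49/12)
total length: 191/12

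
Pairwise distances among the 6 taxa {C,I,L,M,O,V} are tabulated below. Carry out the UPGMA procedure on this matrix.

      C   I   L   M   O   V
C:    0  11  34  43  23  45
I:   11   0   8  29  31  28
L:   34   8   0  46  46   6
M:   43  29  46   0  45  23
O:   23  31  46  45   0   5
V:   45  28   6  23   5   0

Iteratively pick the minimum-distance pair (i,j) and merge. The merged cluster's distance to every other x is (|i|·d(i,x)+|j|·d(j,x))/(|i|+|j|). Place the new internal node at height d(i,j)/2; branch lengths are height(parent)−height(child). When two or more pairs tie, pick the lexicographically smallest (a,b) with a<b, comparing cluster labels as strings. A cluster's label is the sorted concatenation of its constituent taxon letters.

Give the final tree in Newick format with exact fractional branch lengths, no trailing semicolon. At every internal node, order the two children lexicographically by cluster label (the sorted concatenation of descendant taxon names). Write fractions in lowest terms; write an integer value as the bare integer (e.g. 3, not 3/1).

iteration 1: select O,V (d=5); attach at lengths (5/2, 5/2); label the merged cluster OV
  updated: d(C,OV)=34, d(I,OV)=59/2, d(L,OV)=26, d(M,OV)=34
iteration 2: select I,L (d=8); attach at lengths (4, 4); label the merged cluster IL
  updated: d(C,IL)=45/2, d(IL,M)=75/2, d(IL,OV)=111/4
iteration 3: select C,IL (d=45/2); attach at lengths (45/4, 29/4); label the merged cluster CIL
  updated: d(CIL,M)=118/3, d(CIL,OV)=179/6
iteration 4: select CIL,OV (d=179/6); attach at lengths (11/3, 149/12); label the merged cluster CILOV
  updated: d(CILOV,M)=186/5
iteration 5: select CILOV,M (d=186/5); attach at lengths (221/60, 93/5); label the merged cluster CILMOV
final tree: (((C:45/4,(I:4,L:4):29/4):11/3,(O:5/2,V:5/2):149/12):221/60,M:93/5)
total length: 1048/15

(((C:45/4,(I:4,L:4):29/4):11/3,(O:5/2,V:5/2):149/12):221/60,M:93/5)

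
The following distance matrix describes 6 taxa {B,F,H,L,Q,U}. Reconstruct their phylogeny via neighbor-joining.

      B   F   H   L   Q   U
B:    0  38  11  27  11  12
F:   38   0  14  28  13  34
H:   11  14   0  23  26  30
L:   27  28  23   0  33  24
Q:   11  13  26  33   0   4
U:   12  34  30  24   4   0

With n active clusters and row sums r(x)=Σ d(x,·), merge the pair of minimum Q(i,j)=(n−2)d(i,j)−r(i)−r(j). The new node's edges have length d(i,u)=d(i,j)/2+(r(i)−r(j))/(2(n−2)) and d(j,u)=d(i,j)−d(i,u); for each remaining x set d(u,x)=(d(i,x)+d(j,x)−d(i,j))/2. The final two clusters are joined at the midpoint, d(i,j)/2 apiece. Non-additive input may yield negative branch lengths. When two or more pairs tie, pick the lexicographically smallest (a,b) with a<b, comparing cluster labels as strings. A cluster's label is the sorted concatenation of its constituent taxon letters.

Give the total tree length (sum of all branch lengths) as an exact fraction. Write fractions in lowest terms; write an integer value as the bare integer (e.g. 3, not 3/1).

iteration 1: select F,H (d=14, Q=-175); attach at lengths (79/8, 33/8); label the merged cluster FH
  updated: d(B,FH)=35/2, d(FH,L)=37/2, d(FH,Q)=25/2, d(FH,U)=25
iteration 2: select FH,L (d=37/2, Q=-241/2); attach at lengths (53/12, 169/12); label the merged cluster FHL
  updated: d(B,FHL)=13, d(FHL,Q)=27/2, d(FHL,U)=61/4
iteration 3: select B,FHL (d=13, Q=-207/4); attach at lengths (81/16, 127/16); label the merged cluster BFHL
  updated: d(BFHL,Q)=23/4, d(BFHL,U)=57/8
iteration 4: select BFHL,Q (d=23/4, Q=-135/8); attach at lengths (71/16, 21/16); label the merged cluster BFHLQ
  updated: d(BFHLQ,U)=43/16
iteration 5: select BFHLQ,U (d=43/16); attach at lengths (43/32, 43/32); label the merged cluster BFHLQU
final tree: (((B:81/16,((F:79/8,H:33/8):53/12,L:169/12):127/16):71/16,Q:21/16):43/32,U:43/32)
total length: 863/16

863/16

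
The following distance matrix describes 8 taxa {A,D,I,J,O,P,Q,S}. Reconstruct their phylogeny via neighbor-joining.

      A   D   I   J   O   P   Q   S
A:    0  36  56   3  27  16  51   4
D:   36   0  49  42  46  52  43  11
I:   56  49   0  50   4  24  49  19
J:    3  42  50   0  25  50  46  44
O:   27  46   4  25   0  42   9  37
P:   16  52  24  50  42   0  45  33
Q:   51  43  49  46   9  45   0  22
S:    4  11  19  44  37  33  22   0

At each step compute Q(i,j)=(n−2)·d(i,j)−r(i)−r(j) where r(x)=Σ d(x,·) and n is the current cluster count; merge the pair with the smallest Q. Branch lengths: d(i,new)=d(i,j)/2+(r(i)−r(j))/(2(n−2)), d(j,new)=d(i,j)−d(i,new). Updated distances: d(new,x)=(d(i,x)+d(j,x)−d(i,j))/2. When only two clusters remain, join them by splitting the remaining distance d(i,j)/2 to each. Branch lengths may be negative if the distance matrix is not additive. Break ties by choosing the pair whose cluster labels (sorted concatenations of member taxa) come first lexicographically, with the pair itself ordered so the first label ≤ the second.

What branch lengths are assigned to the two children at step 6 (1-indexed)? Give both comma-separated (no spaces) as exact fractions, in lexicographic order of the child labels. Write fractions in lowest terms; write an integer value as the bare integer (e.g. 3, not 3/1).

83/16,157/16

step 1: merge (A,J) at d=3, Q=-435; branch lengths A→-49/12, J→85/12; new cluster AJ
  updated: d(AJ,D)=75/2, d(AJ,I)=103/2, d(AJ,O)=49/2, d(AJ,P)=63/2, d(AJ,Q)=47, d(AJ,S)=45/2
step 2: merge (I,O) at d=4, Q=-339; branch lengths I→27/5, O→-7/5; new cluster IO
  updated: d(AJ,IO)=36, d(D,IO)=91/2, d(IO,P)=31, d(IO,Q)=27, d(IO,S)=26
step 3: merge (D,S) at d=11, Q=-519/2; branch lengths D→237/16, S→-61/16; new cluster DS
  updated: d(AJ,DS)=49/2, d(DS,IO)=121/4, d(DS,P)=37, d(DS,Q)=27
step 4: merge (IO,Q) at d=27, Q=-757/4; branch lengths IO→79/8, Q→137/8; new cluster IOQ
  updated: d(AJ,IOQ)=28, d(DS,IOQ)=121/8, d(IOQ,P)=49/2
step 5: merge (AJ,P) at d=63/2, Q=-114; branch lengths AJ→27/2, P→18; new cluster AJP
  updated: d(AJP,DS)=15, d(AJP,IOQ)=21/2
step 6: merge (AJP,DS) at d=15, Q=-325/8; branch lengths AJP→83/16, DS→157/16; new cluster ADJPS
  updated: d(ADJPS,IOQ)=85/16
step 7: merge (ADJPS,IOQ) at d=85/16; branch lengths ADJPS→85/32, IOQ→85/32; new cluster ADIJOPQS
final tree: ((((A:-49/12,J:85/12):27/2,P:18):83/16,(D:237/16,S:-61/16):157/16):85/32,((I:27/5,O:-7/5):79/8,Q:137/8):85/32)
total length: 1549/16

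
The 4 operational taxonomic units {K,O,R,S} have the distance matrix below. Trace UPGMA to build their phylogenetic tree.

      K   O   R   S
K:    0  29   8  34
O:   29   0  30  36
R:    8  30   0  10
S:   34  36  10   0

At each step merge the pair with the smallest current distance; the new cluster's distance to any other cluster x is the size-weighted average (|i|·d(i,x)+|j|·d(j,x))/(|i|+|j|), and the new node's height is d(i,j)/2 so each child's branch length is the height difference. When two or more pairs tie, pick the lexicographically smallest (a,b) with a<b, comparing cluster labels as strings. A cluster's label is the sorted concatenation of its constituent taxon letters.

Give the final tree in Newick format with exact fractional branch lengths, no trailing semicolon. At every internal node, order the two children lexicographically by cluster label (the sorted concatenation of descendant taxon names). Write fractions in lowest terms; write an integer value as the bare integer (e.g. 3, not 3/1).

(((K:4,R:4):7,S:11):29/6,O:95/6)

step 1: merge (K,R) at d=8; branch lengths K→4, R→4; new cluster KR
  updated: d(KR,O)=59/2, d(KR,S)=22
step 2: merge (KR,S) at d=22; branch lengths KR→7, S→11; new cluster KRS
  updated: d(KRS,O)=95/3
step 3: merge (KRS,O) at d=95/3; branch lengths KRS→29/6, O→95/6; new cluster KORS
final tree: (((K:4,R:4):7,S:11):29/6,O:95/6)
total length: 140/3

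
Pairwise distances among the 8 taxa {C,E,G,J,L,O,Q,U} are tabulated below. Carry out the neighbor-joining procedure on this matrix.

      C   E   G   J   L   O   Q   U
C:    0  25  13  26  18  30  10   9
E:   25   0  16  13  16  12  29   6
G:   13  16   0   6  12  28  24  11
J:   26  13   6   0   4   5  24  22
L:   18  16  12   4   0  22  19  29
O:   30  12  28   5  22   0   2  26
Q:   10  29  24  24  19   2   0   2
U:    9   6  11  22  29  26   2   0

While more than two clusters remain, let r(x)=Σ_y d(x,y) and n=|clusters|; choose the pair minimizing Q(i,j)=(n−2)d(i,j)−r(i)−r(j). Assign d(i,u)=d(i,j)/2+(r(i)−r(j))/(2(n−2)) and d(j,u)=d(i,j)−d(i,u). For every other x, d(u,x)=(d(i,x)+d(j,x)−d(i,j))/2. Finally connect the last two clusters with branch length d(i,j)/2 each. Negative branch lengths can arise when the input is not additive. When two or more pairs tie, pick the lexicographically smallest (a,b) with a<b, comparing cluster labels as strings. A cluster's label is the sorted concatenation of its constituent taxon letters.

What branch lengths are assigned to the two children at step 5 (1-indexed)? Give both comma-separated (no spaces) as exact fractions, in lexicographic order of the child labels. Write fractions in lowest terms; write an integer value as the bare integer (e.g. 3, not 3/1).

67/8,37/8

step 1: merge (O,Q) at d=2, Q=-223; branch lengths O→9/4, Q→-1/4; new cluster OQ
  updated: d(C,OQ)=19, d(E,OQ)=39/2, d(G,OQ)=25, d(J,OQ)=27/2, d(L,OQ)=39/2, d(OQ,U)=13
step 2: merge (J,L) at d=4, Q=-163; branch lengths J→3/5, L→17/5; new cluster JL
  updated: d(C,JL)=20, d(E,JL)=25/2, d(G,JL)=7, d(JL,OQ)=29/2, d(JL,U)=47/2
step 3: merge (G,JL) at d=7, Q=-243/2; branch lengths G→45/16, JL→67/16; new cluster GJL
  updated: d(C,GJL)=13, d(E,GJL)=43/4, d(GJL,OQ)=65/4, d(GJL,U)=55/4
step 4: merge (E,U) at d=6, Q=-85; branch lengths E→25/4, U→-1/4; new cluster EU
  updated: d(C,EU)=14, d(EU,GJL)=37/4, d(EU,OQ)=53/4
step 5: merge (C,GJL) at d=13, Q=-117/2; branch lengths C→67/8, GJL→37/8; new cluster CGJL
  updated: d(CGJL,EU)=41/8, d(CGJL,OQ)=89/8
step 6: merge (CGJL,EU) at d=41/8, Q=-59/2; branch lengths CGJL→3/2, EU→29/8; new cluster CEGJLU
  updated: d(CEGJLU,OQ)=77/8
step 7: merge (CEGJLU,OQ) at d=77/8; branch lengths CEGJLU→77/16, OQ→77/16; new cluster CEGJLOQU
final tree: (((C:67/8,(G:45/16,(J:3/5,L:17/5):67/16):37/8):3/2,(E:25/4,U:-1/4):29/8):77/16,(O:9/4,Q:-1/4):77/16)
total length: 187/4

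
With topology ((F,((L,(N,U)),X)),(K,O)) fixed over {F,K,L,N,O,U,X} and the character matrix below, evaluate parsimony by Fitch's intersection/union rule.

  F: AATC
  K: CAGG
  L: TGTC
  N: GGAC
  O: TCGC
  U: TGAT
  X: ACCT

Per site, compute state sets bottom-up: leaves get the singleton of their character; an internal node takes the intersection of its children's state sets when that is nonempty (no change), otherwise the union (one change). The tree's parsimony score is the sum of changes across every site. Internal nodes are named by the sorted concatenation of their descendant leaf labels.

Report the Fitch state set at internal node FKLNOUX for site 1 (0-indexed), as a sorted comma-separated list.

A,C

site 0, node NU: N={G} ∪ U={T} → {G,T} (+1)
site 0, node LNU: L={T} ∩ NU={G,T} → {T} (+0)
site 0, node LNUX: LNU={T} ∪ X={A} → {A,T} (+1)
site 0, node FLNUX: F={A} ∩ LNUX={A,T} → {A} (+0)
site 0, node KO: K={C} ∪ O={T} → {C,T} (+1)
site 0, node FKLNOUX: FLNUX={A} ∪ KO={C,T} → {A,C,T} (+1)
site 1, node NU: N={G} ∩ U={G} → {G} (+0)
site 1, node LNU: L={G} ∩ NU={G} → {G} (+0)
site 1, node LNUX: LNU={G} ∪ X={C} → {C,G} (+1)
site 1, node FLNUX: F={A} ∪ LNUX={C,G} → {A,C,G} (+1)
site 1, node KO: K={A} ∪ O={C} → {A,C} (+1)
site 1, node FKLNOUX: FLNUX={A,C,G} ∩ KO={A,C} → {A,C} (+0)
site 2, node NU: N={A} ∩ U={A} → {A} (+0)
site 2, node LNU: L={T} ∪ NU={A} → {A,T} (+1)
site 2, node LNUX: LNU={A,T} ∪ X={C} → {A,C,T} (+1)
site 2, node FLNUX: F={T} ∩ LNUX={A,C,T} → {T} (+0)
site 2, node KO: K={G} ∩ O={G} → {G} (+0)
site 2, node FKLNOUX: FLNUX={T} ∪ KO={G} → {G,T} (+1)
site 3, node NU: N={C} ∪ U={T} → {C,T} (+1)
site 3, node LNU: L={C} ∩ NU={C,T} → {C} (+0)
site 3, node LNUX: LNU={C} ∪ X={T} → {C,T} (+1)
site 3, node FLNUX: F={C} ∩ LNUX={C,T} → {C} (+0)
site 3, node KO: K={G} ∪ O={C} → {C,G} (+1)
site 3, node FKLNOUX: FLNUX={C} ∩ KO={C,G} → {C} (+0)
per-site changes: [4, 3, 3, 3]; total = 13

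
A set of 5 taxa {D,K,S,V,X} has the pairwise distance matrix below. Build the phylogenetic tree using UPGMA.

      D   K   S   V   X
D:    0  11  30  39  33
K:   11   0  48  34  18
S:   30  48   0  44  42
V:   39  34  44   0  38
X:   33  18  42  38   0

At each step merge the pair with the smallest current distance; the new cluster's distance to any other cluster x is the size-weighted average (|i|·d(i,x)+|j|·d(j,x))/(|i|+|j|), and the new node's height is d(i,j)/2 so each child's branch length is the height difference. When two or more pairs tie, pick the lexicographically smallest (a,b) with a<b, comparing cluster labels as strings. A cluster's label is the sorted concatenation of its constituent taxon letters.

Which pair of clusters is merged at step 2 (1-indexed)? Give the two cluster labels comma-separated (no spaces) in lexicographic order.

1. join D+K (d=11) ⇒ DK; edges |D|=11/2, |K|=11/2
  updated: d(DK,S)=39, d(DK,V)=73/2, d(DK,X)=51/2
2. join DK+X (d=51/2) ⇒ DKX; edges |DK|=29/4, |X|=51/4
  updated: d(DKX,S)=40, d(DKX,V)=37
3. join DKX+V (d=37) ⇒ DKVX; edges |DKX|=23/4, |V|=37/2
  updated: d(DKVX,S)=41
4. join DKVX+S (d=41) ⇒ DKSVX; edges |DKVX|=2, |S|=41/2
final tree: ((((D:11/2,K:11/2):29/4,X:51/4):23/4,V:37/2):2,S:41/2)
total length: 311/4

DK,X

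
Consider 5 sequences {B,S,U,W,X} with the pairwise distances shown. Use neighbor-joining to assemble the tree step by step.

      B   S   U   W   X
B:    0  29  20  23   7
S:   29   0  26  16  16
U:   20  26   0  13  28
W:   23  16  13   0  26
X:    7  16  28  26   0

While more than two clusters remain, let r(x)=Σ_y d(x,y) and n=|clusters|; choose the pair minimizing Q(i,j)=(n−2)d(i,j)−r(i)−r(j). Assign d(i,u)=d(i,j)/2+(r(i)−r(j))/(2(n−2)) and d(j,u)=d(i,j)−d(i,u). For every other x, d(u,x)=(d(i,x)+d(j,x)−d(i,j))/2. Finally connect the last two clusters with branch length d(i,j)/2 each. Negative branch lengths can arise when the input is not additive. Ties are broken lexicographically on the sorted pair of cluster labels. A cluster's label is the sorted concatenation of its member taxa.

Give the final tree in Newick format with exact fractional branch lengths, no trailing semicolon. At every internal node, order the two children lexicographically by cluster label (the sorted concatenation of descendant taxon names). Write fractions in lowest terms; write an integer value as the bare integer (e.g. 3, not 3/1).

((((B:23/6,X:19/6):75/8,S:77/8):39/8,U:71/8):33/16,W:33/16)

1. join B+X (d=7, Q=-135) ⇒ BX; edges |B|=23/6, |X|=19/6
  updated: d(BX,S)=19, d(BX,U)=41/2, d(BX,W)=21
2. join BX+S (d=19, Q=-167/2) ⇒ BSX; edges |BX|=75/8, |S|=77/8
  updated: d(BSX,U)=55/4, d(BSX,W)=9
3. join BSX+U (d=55/4, Q=-143/4) ⇒ BSUX; edges |BSX|=39/8, |U|=71/8
  updated: d(BSUX,W)=33/8
4. join BSUX+W (d=33/8) ⇒ BSUWX; edges |BSUX|=33/16, |W|=33/16
final tree: ((((B:23/6,X:19/6):75/8,S:77/8):39/8,U:71/8):33/16,W:33/16)
total length: 351/8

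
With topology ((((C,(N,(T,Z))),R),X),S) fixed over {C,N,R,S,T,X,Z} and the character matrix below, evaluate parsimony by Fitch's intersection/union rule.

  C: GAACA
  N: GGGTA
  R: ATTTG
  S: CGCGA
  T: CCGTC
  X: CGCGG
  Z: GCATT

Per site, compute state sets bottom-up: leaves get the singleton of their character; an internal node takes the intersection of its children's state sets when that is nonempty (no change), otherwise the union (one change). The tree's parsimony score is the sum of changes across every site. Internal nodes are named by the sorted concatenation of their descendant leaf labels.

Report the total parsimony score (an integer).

site 0, node TZ: T={C} ∪ Z={G} → {C,G} (+1)
site 0, node NTZ: N={G} ∩ TZ={C,G} → {G} (+0)
site 0, node CNTZ: C={G} ∩ NTZ={G} → {G} (+0)
site 0, node CNRTZ: CNTZ={G} ∪ R={A} → {A,G} (+1)
site 0, node CNRTXZ: CNRTZ={A,G} ∪ X={C} → {A,C,G} (+1)
site 0, node CNRSTXZ: CNRTXZ={A,C,G} ∩ S={C} → {C} (+0)
site 1, node TZ: T={C} ∩ Z={C} → {C} (+0)
site 1, node NTZ: N={G} ∪ TZ={C} → {C,G} (+1)
site 1, node CNTZ: C={A} ∪ NTZ={C,G} → {A,C,G} (+1)
site 1, node CNRTZ: CNTZ={A,C,G} ∪ R={T} → {A,C,G,T} (+1)
site 1, node CNRTXZ: CNRTZ={A,C,G,T} ∩ X={G} → {G} (+0)
site 1, node CNRSTXZ: CNRTXZ={G} ∩ S={G} → {G} (+0)
site 2, node TZ: T={G} ∪ Z={A} → {A,G} (+1)
site 2, node NTZ: N={G} ∩ TZ={A,G} → {G} (+0)
site 2, node CNTZ: C={A} ∪ NTZ={G} → {A,G} (+1)
site 2, node CNRTZ: CNTZ={A,G} ∪ R={T} → {A,G,T} (+1)
site 2, node CNRTXZ: CNRTZ={A,G,T} ∪ X={C} → {A,C,G,T} (+1)
site 2, node CNRSTXZ: CNRTXZ={A,C,G,T} ∩ S={C} → {C} (+0)
site 3, node TZ: T={T} ∩ Z={T} → {T} (+0)
site 3, node NTZ: N={T} ∩ TZ={T} → {T} (+0)
site 3, node CNTZ: C={C} ∪ NTZ={T} → {C,T} (+1)
site 3, node CNRTZ: CNTZ={C,T} ∩ R={T} → {T} (+0)
site 3, node CNRTXZ: CNRTZ={T} ∪ X={G} → {G,T} (+1)
site 3, node CNRSTXZ: CNRTXZ={G,T} ∩ S={G} → {G} (+0)
site 4, node TZ: T={C} ∪ Z={T} → {C,T} (+1)
site 4, node NTZ: N={A} ∪ TZ={C,T} → {A,C,T} (+1)
site 4, node CNTZ: C={A} ∩ NTZ={A,C,T} → {A} (+0)
site 4, node CNRTZ: CNTZ={A} ∪ R={G} → {A,G} (+1)
site 4, node CNRTXZ: CNRTZ={A,G} ∩ X={G} → {G} (+0)
site 4, node CNRSTXZ: CNRTXZ={G} ∪ S={A} → {A,G} (+1)
per-site changes: [3, 3, 4, 2, 4]; total = 16

16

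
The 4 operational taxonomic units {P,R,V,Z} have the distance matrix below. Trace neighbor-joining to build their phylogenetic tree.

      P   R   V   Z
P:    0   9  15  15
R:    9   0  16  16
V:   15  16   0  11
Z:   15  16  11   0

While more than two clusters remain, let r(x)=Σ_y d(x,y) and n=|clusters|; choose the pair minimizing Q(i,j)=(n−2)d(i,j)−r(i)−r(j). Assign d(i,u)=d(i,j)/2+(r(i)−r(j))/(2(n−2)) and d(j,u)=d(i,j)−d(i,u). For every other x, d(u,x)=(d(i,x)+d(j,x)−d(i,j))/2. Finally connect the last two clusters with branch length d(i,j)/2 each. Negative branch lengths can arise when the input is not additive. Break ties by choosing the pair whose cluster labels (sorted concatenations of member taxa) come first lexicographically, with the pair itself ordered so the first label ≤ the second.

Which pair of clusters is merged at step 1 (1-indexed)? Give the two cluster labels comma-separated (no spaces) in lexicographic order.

P,R

step 1: merge (P,R) at d=9, Q=-62; branch lengths P→4, R→5; new cluster PR
  updated: d(PR,V)=11, d(PR,Z)=11
step 2: merge (PR,V) at d=11, Q=-33; branch lengths PR→11/2, V→11/2; new cluster PRV
  updated: d(PRV,Z)=11/2
step 3: merge (PRV,Z) at d=11/2; branch lengths PRV→11/4, Z→11/4; new cluster PRVZ
final tree: (((P:4,R:5):11/2,V:11/2):11/4,Z:11/4)
total length: 51/2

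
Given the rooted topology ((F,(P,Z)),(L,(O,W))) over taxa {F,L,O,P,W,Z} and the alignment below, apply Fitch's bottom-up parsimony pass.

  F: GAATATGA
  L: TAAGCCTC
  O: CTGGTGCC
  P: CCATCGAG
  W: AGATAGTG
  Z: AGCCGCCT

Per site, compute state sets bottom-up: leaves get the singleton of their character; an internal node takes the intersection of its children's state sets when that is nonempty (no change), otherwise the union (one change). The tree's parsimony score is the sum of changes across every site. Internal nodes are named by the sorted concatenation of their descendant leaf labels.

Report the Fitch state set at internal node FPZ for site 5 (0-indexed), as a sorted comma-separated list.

C,G,T

PZ@0: {C} ∪ {A} = {A,C} (union, +1)
FPZ@0: {G} ∪ {A,C} = {A,C,G} (union, +1)
OW@0: {C} ∪ {A} = {A,C} (union, +1)
LOW@0: {T} ∪ {A,C} = {A,C,T} (union, +1)
FLOPWZ@0: {A,C,G} ∩ {A,C,T} = {A,C} (intersection, +0)
PZ@1: {C} ∪ {G} = {C,G} (union, +1)
FPZ@1: {A} ∪ {C,G} = {A,C,G} (union, +1)
OW@1: {T} ∪ {G} = {G,T} (union, +1)
LOW@1: {A} ∪ {G,T} = {A,G,T} (union, +1)
FLOPWZ@1: {A,C,G} ∩ {A,G,T} = {A,G} (intersection, +0)
PZ@2: {A} ∪ {C} = {A,C} (union, +1)
FPZ@2: {A} ∩ {A,C} = {A} (intersection, +0)
OW@2: {G} ∪ {A} = {A,G} (union, +1)
LOW@2: {A} ∩ {A,G} = {A} (intersection, +0)
FLOPWZ@2: {A} ∩ {A} = {A} (intersection, +0)
PZ@3: {T} ∪ {C} = {C,T} (union, +1)
FPZ@3: {T} ∩ {C,T} = {T} (intersection, +0)
OW@3: {G} ∪ {T} = {G,T} (union, +1)
LOW@3: {G} ∩ {G,T} = {G} (intersection, +0)
FLOPWZ@3: {T} ∪ {G} = {G,T} (union, +1)
PZ@4: {C} ∪ {G} = {C,G} (union, +1)
FPZ@4: {A} ∪ {C,G} = {A,C,G} (union, +1)
OW@4: {T} ∪ {A} = {A,T} (union, +1)
LOW@4: {C} ∪ {A,T} = {A,C,T} (union, +1)
FLOPWZ@4: {A,C,G} ∩ {A,C,T} = {A,C} (intersection, +0)
PZ@5: {G} ∪ {C} = {C,G} (union, +1)
FPZ@5: {T} ∪ {C,G} = {C,G,T} (union, +1)
OW@5: {G} ∩ {G} = {G} (intersection, +0)
LOW@5: {C} ∪ {G} = {C,G} (union, +1)
FLOPWZ@5: {C,G,T} ∩ {C,G} = {C,G} (intersection, +0)
PZ@6: {A} ∪ {C} = {A,C} (union, +1)
FPZ@6: {G} ∪ {A,C} = {A,C,G} (union, +1)
OW@6: {C} ∪ {T} = {C,T} (union, +1)
LOW@6: {T} ∩ {C,T} = {T} (intersection, +0)
FLOPWZ@6: {A,C,G} ∪ {T} = {A,C,G,T} (union, +1)
PZ@7: {G} ∪ {T} = {G,T} (union, +1)
FPZ@7: {A} ∪ {G,T} = {A,G,T} (union, +1)
OW@7: {C} ∪ {G} = {C,G} (union, +1)
LOW@7: {C} ∩ {C,G} = {C} (intersection, +0)
FLOPWZ@7: {A,G,T} ∪ {C} = {A,C,G,T} (union, +1)
per-site changes: [4, 4, 2, 3, 4, 3, 4, 4]; total = 28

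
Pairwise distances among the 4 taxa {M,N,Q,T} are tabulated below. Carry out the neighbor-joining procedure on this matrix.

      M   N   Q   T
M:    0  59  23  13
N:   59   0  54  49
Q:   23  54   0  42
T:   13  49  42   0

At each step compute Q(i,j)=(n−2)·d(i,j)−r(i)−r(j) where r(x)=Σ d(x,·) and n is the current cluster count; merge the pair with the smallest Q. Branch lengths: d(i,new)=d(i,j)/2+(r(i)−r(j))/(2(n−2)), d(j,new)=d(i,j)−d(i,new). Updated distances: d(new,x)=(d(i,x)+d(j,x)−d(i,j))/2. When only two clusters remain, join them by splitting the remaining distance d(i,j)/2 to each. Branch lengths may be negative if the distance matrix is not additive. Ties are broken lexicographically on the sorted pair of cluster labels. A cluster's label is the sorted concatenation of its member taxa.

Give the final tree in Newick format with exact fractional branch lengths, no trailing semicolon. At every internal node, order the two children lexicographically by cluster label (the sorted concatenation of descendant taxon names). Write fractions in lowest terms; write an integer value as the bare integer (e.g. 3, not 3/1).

(((M:17/4,T:35/4):39/4,N:151/4):65/8,Q:65/8)

iteration 1: select M,T (d=13, Q=-173); attach at lengths (17/4, 35/4); label the merged cluster MT
  updated: d(MT,N)=95/2, d(MT,Q)=26
iteration 2: select MT,N (d=95/2, Q=-255/2); attach at lengths (39/4, 151/4); label the merged cluster MNT
  updated: d(MNT,Q)=65/4
iteration 3: select MNT,Q (d=65/4); attach at lengths (65/8, 65/8); label the merged cluster MNQT
final tree: (((M:17/4,T:35/4):39/4,N:151/4):65/8,Q:65/8)
total length: 307/4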